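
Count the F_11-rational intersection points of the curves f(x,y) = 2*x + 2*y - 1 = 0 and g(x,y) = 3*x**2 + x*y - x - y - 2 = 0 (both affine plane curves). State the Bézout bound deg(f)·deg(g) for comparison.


Common zeros: {(1, 5), (7, 10)}; count = 2; Bézout bound = 2.

deg(f) = 1, deg(g) = 2, so Bézout bound = 2.
Scan x ∈ F_11. For each x, list the y ∈ F_11 with f(x, y) ≡ 0 and those with g(x, y) ≡ 0 (mod 11); the common zeros in that column are the intersection.
  x = 0: f ≡ 0 at y ∈ {6}; g ≡ 0 at y ∈ {9}; common: ∅.
  x = 1: f ≡ 0 at y ∈ {5}; g ≡ 0 at y ∈ {0, 1, 2, 3, 4, 5, 6, 7, 8, 9, 10}; common: {5}.
  x = 2: f ≡ 0 at y ∈ {4}; g ≡ 0 at y ∈ {3}; common: ∅.
  x = 3: f ≡ 0 at y ∈ {3}; g ≡ 0 at y ∈ {0}; common: ∅.
  x = 4: f ≡ 0 at y ∈ {2}; g ≡ 0 at y ∈ {8}; common: ∅.
  x = 5: f ≡ 0 at y ∈ {1}; g ≡ 0 at y ∈ {5}; common: ∅.
  x = 6: f ≡ 0 at y ∈ {0}; g ≡ 0 at y ∈ {2}; common: ∅.
  x = 7: f ≡ 0 at y ∈ {10}; g ≡ 0 at y ∈ {10}; common: {10}.
  x = 8: f ≡ 0 at y ∈ {9}; g ≡ 0 at y ∈ {7}; common: ∅.
  x = 9: f ≡ 0 at y ∈ {8}; g ≡ 0 at y ∈ {4}; common: ∅.
  x = 10: f ≡ 0 at y ∈ {7}; g ≡ 0 at y ∈ {1}; common: ∅.
Collecting: common zeros = {(1, 5), (7, 10)}, so the count is 2.
Comparison with the Bézout bound: 2 ≤ 2 = deg(f)·deg(g), as expected for curves with no common component (the bound is attained).


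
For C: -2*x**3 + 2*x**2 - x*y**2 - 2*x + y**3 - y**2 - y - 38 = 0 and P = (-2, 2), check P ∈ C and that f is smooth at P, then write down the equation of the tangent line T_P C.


Tangent line at P: -38*x + 15*y - 106 = 0.

Step 1: f(-2, 2) = 0, so P lies on C.
Step 2: partial derivatives
  f_x(x, y) = -6*x**2 + 4*x - y**2 - 2, f_y(x, y) = -2*x*y + 3*y**2 - 2*y - 1.
  f_x(P) = -38, f_y(P) = 15 (gradient nonzero, so P is smooth).
Step 3: tangent line at P: -38·(x − -2) + 15·(y − 2) = 0.
Expanding: -38*x + 15*y - 106 = 0.


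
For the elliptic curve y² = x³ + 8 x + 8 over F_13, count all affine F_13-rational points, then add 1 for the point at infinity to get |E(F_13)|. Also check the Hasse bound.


Affine points = {(1, 2), (1, 11), (4, 0), (5, 2), (5, 11), (6, 5), (6, 8), (7, 2), (7, 11), (8, 5), (8, 8), (9, 4), (9, 9), (10, 3), (10, 10), (11, 6), (11, 7), (12, 5), (12, 8)}; affine count = 19; |E(F_13)| = 20.

Discriminant check: Δ ∝ 4a³ + 27b² = 4·8³ + 27·8² = 4·512 + 27·64 ≡ 6 (mod 13). Nonzero ⇒ E is nonsingular.
For each x ∈ F_13, compute rhs = x³ + 8·x + 8 mod 13, then count y ∈ F_13 with y² ≡ rhs.
  x = 0: rhs = 8, matching y values: none (0 points).
  x = 1: rhs = 4, matching y values: 2, 11 (2 points).
  x = 2: rhs = 6, matching y values: none (0 points).
  x = 3: rhs = 7, matching y values: none (0 points).
  x = 4: rhs = 0, matching y values: 0 (1 points).
  x = 5: rhs = 4, matching y values: 2, 11 (2 points).
  x = 6: rhs = 12, matching y values: 5, 8 (2 points).
  x = 7: rhs = 4, matching y values: 2, 11 (2 points).
  x = 8: rhs = 12, matching y values: 5, 8 (2 points).
  x = 9: rhs = 3, matching y values: 4, 9 (2 points).
  x = 10: rhs = 9, matching y values: 3, 10 (2 points).
  x = 11: rhs = 10, matching y values: 6, 7 (2 points).
  x = 12: rhs = 12, matching y values: 5, 8 (2 points).
Total affine count: 19.
Full point count |E(F_13)| = 19 + 1 = 20.
Hasse bound: |20 − (13+1)| = |6| = 6 ≤ 2√13 ≈ 7.2111 ✓.


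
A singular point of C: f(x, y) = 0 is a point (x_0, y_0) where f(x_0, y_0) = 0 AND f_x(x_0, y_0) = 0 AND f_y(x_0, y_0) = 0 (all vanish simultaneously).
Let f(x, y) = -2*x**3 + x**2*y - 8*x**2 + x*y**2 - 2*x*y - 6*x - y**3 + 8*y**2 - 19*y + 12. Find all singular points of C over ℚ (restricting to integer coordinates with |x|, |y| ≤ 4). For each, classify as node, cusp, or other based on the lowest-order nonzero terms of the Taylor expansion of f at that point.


Singular points: {(-1, 2)}; classification: cusp.

Compute partial derivatives:
  f_x = -6*x**2 + 2*x*y - 16*x + y**2 - 2*y - 6.
  f_y = x**2 + 2*x*y - 2*x - 3*y**2 + 16*y - 19.
Scan x_0 ∈ {−4, ..., 4}. For each x_0, f_y(x_0, y) is a polynomial in y; find its integer roots y ∈ {−4, ..., 4}, then test f_x and f at those candidates.
  x = -4: f_y(-4, y) = -3*y**2 + 8*y + 5; no integer root y with |y| ≤ 4.
  x = -3: f_y(-3, y) = -3*y**2 + 10*y - 4; no integer root y with |y| ≤ 4.
  x = -2: f_y(-2, y) = -3*y**2 + 12*y - 11; no integer root y with |y| ≤ 4.
  x = -1: f_y(-1, y) = -3*y**2 + 14*y - 16; vanishes at y ∈ {2}. (-1, 2): f_x = 0, f = 0 — SINGULAR.
  x = 0: f_y(0, y) = -3*y**2 + 16*y - 19; no integer root y with |y| ≤ 4.
  x = 1: f_y(1, y) = -3*y**2 + 18*y - 20; no integer root y with |y| ≤ 4.
  x = 2: f_y(2, y) = -3*y**2 + 20*y - 19; no integer root y with |y| ≤ 4.
  x = 3: f_y(3, y) = -3*y**2 + 22*y - 16; no integer root y with |y| ≤ 4.
  x = 4: f_y(4, y) = -3*y**2 + 24*y - 11; no integer root y with |y| ≤ 4.
Only singular point on the grid: (-1, 2).
Classify: substitute x = -1 + u, y = 2 + v and expand: f = -2*u**3 + u**2*v + u*v**2 - v**3 + v**2.
No constant or linear terms (consistent with a singular point). Quadratic part: v**2. Cubic part: -2*u**3 + u**2*v + u*v**2 - v**3.
The quadratic part v**2 is a perfect square, so there is a single (double) tangent line v = 0, i.e. y = 2. Restricting the cubic part to that line (v = 0) leaves -2*u**3 ≠ 0, so f is not divisible by v and the branch is v² ≈ 2*u**3 to lowest order — this is a cusp.
Classification: cusp.


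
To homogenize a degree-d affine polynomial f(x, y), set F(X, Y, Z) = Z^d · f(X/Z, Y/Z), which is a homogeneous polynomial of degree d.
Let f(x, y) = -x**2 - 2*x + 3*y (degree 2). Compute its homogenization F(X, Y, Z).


F(X, Y, Z) = -X**2 - 2*X*Z + 3*Y*Z

deg(f) = 2.
Substitute x = X/Z, y = Y/Z into f, then multiply by Z^2.
  monomial -1·x^2·y^0 ↦ -1·X^2·Y^0·Z^0.
  monomial -2·x^1·y^0 ↦ -2·X^1·Y^0·Z^1.
  monomial 3·x^0·y^1 ↦ 3·X^0·Y^1·Z^1.
Collecting: F(X, Y, Z) = -X**2 - 2*X*Z + 3*Y*Z.


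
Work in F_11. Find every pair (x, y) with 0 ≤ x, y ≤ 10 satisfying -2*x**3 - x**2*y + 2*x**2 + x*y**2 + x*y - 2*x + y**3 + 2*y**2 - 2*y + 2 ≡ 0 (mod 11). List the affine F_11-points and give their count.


Affine F_11-points: {(0, 7), (1, 0), (2, 8), (3, 6), (4, 8), (7, 9), (8, 1), (8, 5), (8, 6), (9, 2), (9, 3), (9, 6)}; count = 12.

For each of the 121 pairs (x, y) ∈ F_11², evaluate f(x, y) mod 11. Record the zeros.
  x = 0: [0↦2, 1↦3, 2↦3, 3↦8, 4↦2, 5↦2, 6↦3, 7↦0, 8↦10, 9↦6, 10↦5]  zeros at y ∈ {7}
  x = 1: [0↦0, 1↦2, 2↦5, 3↦4, 4↦5, 5↦3, 6↦4, 7↦3, 8↦6, 9↦8, 10↦4]  zeros at y ∈ {0}
  x = 2: [0↦1, 1↦2, 2↦6, 3↦8, 4↦3, 5↦8, 6↦7, 7↦6, 8↦0, 9↦6, 10↦8]  zeros at y ∈ {8}
  x = 3: [0↦4, 1↦2, 2↦5, 3↦8, 4↦6, 5↦5, 6↦0, 7↦8, 8↦2, 9↦10, 10↦5]  zeros at y ∈ {6}
  x = 4: [0↦8, 1↦1, 2↦1, 3↦3, 4↦2, 5↦4, 6↦4, 7↦8, 8↦0, 9↦8, 10↦5]  zeros at y ∈ {8}
  x = 5: [0↦1, 1↦9, 2↦4, 3↦3, 4↦1, 5↦4, 6↦7, 7↦5, 8↦4, 9↦10, 10↦7]  zeros at y ∈ ∅
  x = 6: [0↦4, 1↦3, 2↦2, 3↦7, 4↦2, 5↦4, 6↦8, 7↦9, 8↦2, 9↦4, 10↦10]  zeros at y ∈ ∅
  x = 7: [0↦5, 1↦4, 2↦5, 3↦3, 4↦4, 5↦3, 6↦6, 7↦8, 8↦4, 9↦0, 10↦2]  zeros at y ∈ {9}
  x = 8: [0↦3, 1↦0, 2↦1, 3↦1, 4↦6, 5↦0, 6↦0, 7↦1, 8↦9, 9↦8, 10↦4]  zeros at y ∈ {1, 5, 6}
  x = 9: [0↦8, 1↦1, 2↦0, 3↦0, 4↦7, 5↦5, 6↦0, 7↦9, 8↦5, 9↦5, 10↦4]  zeros at y ∈ {2, 3, 6}
  x = 10: [0↦8, 1↦6, 2↦1, 3↦10, 4↦6, 5↦6, 6↦5, 7↦9, 8↦2, 9↦1, 10↦1]  zeros at y ∈ ∅
Collecting zeros: affine points = {(0, 7), (1, 0), (2, 8), (3, 6), (4, 8), (7, 9), (8, 1), (8, 5), (8, 6), (9, 2), (9, 3), (9, 6)}.
Total count |C(F_11)_aff| = 12.


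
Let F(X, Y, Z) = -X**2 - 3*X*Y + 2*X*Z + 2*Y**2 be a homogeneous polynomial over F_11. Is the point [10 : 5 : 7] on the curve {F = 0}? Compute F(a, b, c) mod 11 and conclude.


F(10,5,7) ≡ 6 (mod 11); P is NOT on the curve.

Evaluate F(10, 5, 7) term-by-term (mod 11).
  -X**2 ↦ -1·100·1·1 = -100
  -3*X*Y ↦ -3·10·5·1 = -150
  2*X*Z ↦ 2·10·1·7 = 140
  2*Y**2 ↦ 2·1·25·1 = 50
Sum: F(10, 5, 7) = (-100) + (-150) + (140) + (50) = -60.
Reducing mod 11: -60 ≡ 6 (mod 11).
Since F(a, b, c) ≡ 6 ≠ 0 (mod 11), P does NOT lie on the curve.


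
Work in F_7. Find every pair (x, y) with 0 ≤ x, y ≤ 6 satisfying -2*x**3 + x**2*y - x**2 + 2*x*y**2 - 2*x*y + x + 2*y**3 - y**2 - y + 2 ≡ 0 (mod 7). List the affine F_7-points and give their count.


Affine F_7-points: {(0, 6), (1, 0), (2, 6), (3, 1), (4, 3), (4, 5), (4, 6), (5, 3), (6, 3)}; count = 9.

For each of the 49 pairs (x, y) ∈ F_7², evaluate f(x, y) mod 7. Record the zeros.
  x = 0: [0↦2, 1↦2, 2↦5, 3↦2, 4↦5, 5↦5, 6↦0]  zeros at y ∈ {6}
  x = 1: [0↦0, 1↦1, 2↦2, 3↦1, 4↦3, 5↦6, 6↦1]  zeros at y ∈ {0}
  x = 2: [0↦5, 1↦2, 2↦3, 3↦6, 4↦2, 5↦3, 6↦0]  zeros at y ∈ {6}
  x = 3: [0↦5, 1↦0, 2↦3, 3↦5, 4↦4, 5↦5, 6↦6]  zeros at y ∈ {1}
  x = 4: [0↦2, 1↦4, 2↦4, 3↦0, 4↦4, 5↦0, 6↦0]  zeros at y ∈ {3, 5, 6}
  x = 5: [0↦5, 1↦2, 2↦1, 3↦0, 4↦4, 5↦4, 6↦5]  zeros at y ∈ {3}
  x = 6: [0↦2, 1↦3, 2↦3, 3↦0, 4↦6, 5↦5, 6↦2]  zeros at y ∈ {3}
Collecting zeros: affine points = {(0, 6), (1, 0), (2, 6), (3, 1), (4, 3), (4, 5), (4, 6), (5, 3), (6, 3)}.
Total count |C(F_7)_aff| = 9.


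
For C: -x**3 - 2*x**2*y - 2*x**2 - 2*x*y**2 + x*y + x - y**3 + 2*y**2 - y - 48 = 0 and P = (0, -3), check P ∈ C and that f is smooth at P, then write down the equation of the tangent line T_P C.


Tangent line at P: -20*x - 40*y - 120 = 0.

Step 1: f(0, -3) = 0, so P lies on C.
Step 2: partial derivatives
  f_x(x, y) = -3*x**2 - 4*x*y - 4*x - 2*y**2 + y + 1, f_y(x, y) = -2*x**2 - 4*x*y + x - 3*y**2 + 4*y - 1.
  f_x(P) = -20, f_y(P) = -40 (gradient nonzero, so P is smooth).
Step 3: tangent line at P: -20·(x − 0) + -40·(y − -3) = 0.
Expanding: -20*x - 40*y - 120 = 0.


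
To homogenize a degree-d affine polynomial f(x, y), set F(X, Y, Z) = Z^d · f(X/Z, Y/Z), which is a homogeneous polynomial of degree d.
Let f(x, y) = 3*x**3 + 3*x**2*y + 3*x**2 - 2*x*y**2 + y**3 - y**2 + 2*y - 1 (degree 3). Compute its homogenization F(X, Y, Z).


F(X, Y, Z) = 3*X**3 + 3*X**2*Y + 3*X**2*Z - 2*X*Y**2 + Y**3 - Y**2*Z + 2*Y*Z**2 - Z**3

deg(f) = 3.
Substitute x = X/Z, y = Y/Z into f, then multiply by Z^3.
  monomial 3·x^3·y^0 ↦ 3·X^3·Y^0·Z^0.
  monomial 3·x^2·y^1 ↦ 3·X^2·Y^1·Z^0.
  monomial 3·x^2·y^0 ↦ 3·X^2·Y^0·Z^1.
  monomial -2·x^1·y^2 ↦ -2·X^1·Y^2·Z^0.
  monomial 1·x^0·y^3 ↦ 1·X^0·Y^3·Z^0.
  monomial -1·x^0·y^2 ↦ -1·X^0·Y^2·Z^1.
  monomial 2·x^0·y^1 ↦ 2·X^0·Y^1·Z^2.
  monomial -1·x^0·y^0 ↦ -1·X^0·Y^0·Z^3.
Collecting: F(X, Y, Z) = 3*X**3 + 3*X**2*Y + 3*X**2*Z - 2*X*Y**2 + Y**3 - Y**2*Z + 2*Y*Z**2 - Z**3.


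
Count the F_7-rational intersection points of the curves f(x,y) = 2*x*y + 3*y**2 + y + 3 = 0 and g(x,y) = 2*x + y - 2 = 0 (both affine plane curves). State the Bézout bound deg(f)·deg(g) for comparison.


Common zeros: ∅; count = 0; Bézout bound = 2.

deg(f) = 2, deg(g) = 1, so Bézout bound = 2.
Scan x ∈ F_7. For each x, list the y ∈ F_7 with f(x, y) ≡ 0 and those with g(x, y) ≡ 0 (mod 7); the common zeros in that column are the intersection.
  x = 0: f ≡ 0 at y ∈ {1}; g ≡ 0 at y ∈ {2}; common: ∅.
  x = 1: f ≡ 0 at y ∈ {2, 4}; g ≡ 0 at y ∈ {0}; common: ∅.
  x = 2: f ≡ 0 at y ∈ ∅; g ≡ 0 at y ∈ {5}; common: ∅.
  x = 3: f ≡ 0 at y ∈ ∅; g ≡ 0 at y ∈ {3}; common: ∅.
  x = 4: f ≡ 0 at y ∈ ∅; g ≡ 0 at y ∈ {1}; common: ∅.
  x = 5: f ≡ 0 at y ∈ {3, 5}; g ≡ 0 at y ∈ {6}; common: ∅.
  x = 6: f ≡ 0 at y ∈ {6}; g ≡ 0 at y ∈ {4}; common: ∅.
Collecting: common zeros = ∅, so the count is 0.
Comparison with the Bézout bound: 0 ≤ 2 = deg(f)·deg(g), as expected for curves with no common component (the affine F_7-count falls short of the bound because intersections may lie at infinity, over extension fields, or carry multiplicity).


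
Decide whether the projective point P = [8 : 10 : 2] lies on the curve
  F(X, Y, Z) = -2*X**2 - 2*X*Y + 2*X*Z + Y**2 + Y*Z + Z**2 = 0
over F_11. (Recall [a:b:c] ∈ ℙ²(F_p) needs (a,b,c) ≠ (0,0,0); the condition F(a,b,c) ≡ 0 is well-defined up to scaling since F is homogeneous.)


F(8,10,2) ≡ 0 (mod 11); P is on the curve.

Evaluate F(8, 10, 2) term-by-term (mod 11).
  -2*X**2 ↦ -2·64·1·1 = -128
  -2*X*Y ↦ -2·8·10·1 = -160
  2*X*Z ↦ 2·8·1·2 = 32
  Y**2 ↦ 1·1·100·1 = 100
  Y*Z ↦ 1·1·10·2 = 20
  Z**2 ↦ 1·1·1·4 = 4
Sum: F(8, 10, 2) = (-128) + (-160) + (32) + (100) + (20) + (4) = -132.
Reducing mod 11: -132 ≡ 0 (mod 11).
Since F(a, b, c) ≡ 0 (mod 11), P lies on the curve.


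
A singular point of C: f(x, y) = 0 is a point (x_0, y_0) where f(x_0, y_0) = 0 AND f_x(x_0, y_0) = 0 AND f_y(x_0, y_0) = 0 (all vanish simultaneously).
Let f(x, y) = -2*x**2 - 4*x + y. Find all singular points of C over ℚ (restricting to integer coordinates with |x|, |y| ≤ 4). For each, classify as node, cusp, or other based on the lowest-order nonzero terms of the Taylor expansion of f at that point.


No singular points in the scanned grid; C is smooth there.

Compute partial derivatives:
  f_x = -4*x - 4.
  f_y = 1.
f_y = 1 is a nonzero constant, so f_y never vanishes: no point (x, y) can satisfy f = f_x = f_y = 0. In particular no (x, y) ∈ {−4, ..., 4}² is singular; the curve is smooth.


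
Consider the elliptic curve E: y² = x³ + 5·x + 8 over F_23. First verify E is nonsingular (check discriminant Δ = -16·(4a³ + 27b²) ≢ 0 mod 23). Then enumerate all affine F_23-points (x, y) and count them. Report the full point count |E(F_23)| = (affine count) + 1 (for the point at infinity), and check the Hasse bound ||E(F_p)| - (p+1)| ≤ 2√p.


Affine points = {(0, 10), (0, 13), (2, 7), (2, 16), (3, 2), (3, 21), (4, 0), (6, 1), (6, 22), (7, 8), (7, 15), (8, 10), (8, 13), (9, 0), (10, 0), (12, 5), (12, 18), (13, 4), (13, 19), (14, 4), (14, 19), (15, 10), (15, 13), (19, 4), (19, 19), (20, 9), (20, 14), (21, 6), (21, 17), (22, 5), (22, 18)}; affine count = 31; |E(F_23)| = 32.

Discriminant check: Δ ∝ 4a³ + 27b² = 4·5³ + 27·8² = 4·125 + 27·64 ≡ 20 (mod 23). Nonzero ⇒ E is nonsingular.
For each x ∈ F_23, compute rhs = x³ + 5·x + 8 mod 23, then count y ∈ F_23 with y² ≡ rhs.
  x = 0: rhs = 8, matching y values: 10, 13 (2 points).
  x = 1: rhs = 14, matching y values: none (0 points).
  x = 2: rhs = 3, matching y values: 7, 16 (2 points).
  x = 3: rhs = 4, matching y values: 2, 21 (2 points).
  x = 4: rhs = 0, matching y values: 0 (1 points).
  x = 5: rhs = 20, matching y values: none (0 points).
  x = 6: rhs = 1, matching y values: 1, 22 (2 points).
  x = 7: rhs = 18, matching y values: 8, 15 (2 points).
  x = 8: rhs = 8, matching y values: 10, 13 (2 points).
  x = 9: rhs = 0, matching y values: 0 (1 points).
  x = 10: rhs = 0, matching y values: 0 (1 points).
  x = 11: rhs = 14, matching y values: none (0 points).
  x = 12: rhs = 2, matching y values: 5, 18 (2 points).
  x = 13: rhs = 16, matching y values: 4, 19 (2 points).
  x = 14: rhs = 16, matching y values: 4, 19 (2 points).
  x = 15: rhs = 8, matching y values: 10, 13 (2 points).
  x = 16: rhs = 21, matching y values: none (0 points).
  x = 17: rhs = 15, matching y values: none (0 points).
  x = 18: rhs = 19, matching y values: none (0 points).
  x = 19: rhs = 16, matching y values: 4, 19 (2 points).
  x = 20: rhs = 12, matching y values: 9, 14 (2 points).
  x = 21: rhs = 13, matching y values: 6, 17 (2 points).
  x = 22: rhs = 2, matching y values: 5, 18 (2 points).
Total affine count: 31.
Full point count |E(F_23)| = 31 + 1 = 32.
Hasse bound: |32 − (23+1)| = |8| = 8 ≤ 2√23 ≈ 9.5917 ✓.


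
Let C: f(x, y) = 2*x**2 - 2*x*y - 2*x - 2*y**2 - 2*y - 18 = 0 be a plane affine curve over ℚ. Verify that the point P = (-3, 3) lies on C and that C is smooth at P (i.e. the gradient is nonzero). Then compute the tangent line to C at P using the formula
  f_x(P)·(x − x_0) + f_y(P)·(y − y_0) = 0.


Tangent line at P: -20*x - 8*y - 36 = 0.

Step 1: f(-3, 3) = 0, so P lies on C.
Step 2: partial derivatives
  f_x(x, y) = 4*x - 2*y - 2, f_y(x, y) = -2*x - 4*y - 2.
  f_x(P) = -20, f_y(P) = -8 (gradient nonzero, so P is smooth).
Step 3: tangent line at P: -20·(x − -3) + -8·(y − 3) = 0.
Expanding: -20*x - 8*y - 36 = 0.


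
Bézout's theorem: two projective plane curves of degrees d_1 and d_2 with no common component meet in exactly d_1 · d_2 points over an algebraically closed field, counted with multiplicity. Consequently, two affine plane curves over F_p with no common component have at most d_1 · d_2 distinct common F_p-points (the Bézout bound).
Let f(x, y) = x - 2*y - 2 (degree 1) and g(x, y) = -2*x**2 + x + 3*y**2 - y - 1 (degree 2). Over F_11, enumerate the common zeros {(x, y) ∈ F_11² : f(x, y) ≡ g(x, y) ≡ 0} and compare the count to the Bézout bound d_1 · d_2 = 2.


Common zeros: ∅; count = 0; Bézout bound = 2.

deg(f) = 1, deg(g) = 2, so Bézout bound = 2.
Scan x ∈ F_11. For each x, list the y ∈ F_11 with f(x, y) ≡ 0 and those with g(x, y) ≡ 0 (mod 11); the common zeros in that column are the intersection.
  x = 0: f ≡ 0 at y ∈ {10}; g ≡ 0 at y ∈ ∅; common: ∅.
  x = 1: f ≡ 0 at y ∈ {5}; g ≡ 0 at y ∈ {1, 3}; common: ∅.
  x = 2: f ≡ 0 at y ∈ {0}; g ≡ 0 at y ∈ ∅; common: ∅.
  x = 3: f ≡ 0 at y ∈ {6}; g ≡ 0 at y ∈ ∅; common: ∅.
  x = 4: f ≡ 0 at y ∈ {1}; g ≡ 0 at y ∈ ∅; common: ∅.
  x = 5: f ≡ 0 at y ∈ {7}; g ≡ 0 at y ∈ {1, 3}; common: ∅.
  x = 6: f ≡ 0 at y ∈ {2}; g ≡ 0 at y ∈ ∅; common: ∅.
  x = 7: f ≡ 0 at y ∈ {8}; g ≡ 0 at y ∈ {5, 10}; common: ∅.
  x = 8: f ≡ 0 at y ∈ {3}; g ≡ 0 at y ∈ {0, 4}; common: ∅.
  x = 9: f ≡ 0 at y ∈ {9}; g ≡ 0 at y ∈ {0, 4}; common: ∅.
  x = 10: f ≡ 0 at y ∈ {4}; g ≡ 0 at y ∈ {5, 10}; common: ∅.
Collecting: common zeros = ∅, so the count is 0.
Comparison with the Bézout bound: 0 ≤ 2 = deg(f)·deg(g), as expected for curves with no common component (the affine F_11-count falls short of the bound because intersections may lie at infinity, over extension fields, or carry multiplicity).


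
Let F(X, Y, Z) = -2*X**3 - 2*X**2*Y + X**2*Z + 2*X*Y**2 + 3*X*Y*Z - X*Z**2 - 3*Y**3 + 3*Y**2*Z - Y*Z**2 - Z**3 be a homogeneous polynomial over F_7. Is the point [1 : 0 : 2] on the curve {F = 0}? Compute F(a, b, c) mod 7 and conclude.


F(1,0,2) ≡ 2 (mod 7); P is NOT on the curve.

Evaluate F(1, 0, 2) term-by-term (mod 7).
  -2*X**3 ↦ -2·1·1·1 = -2
  -2*X**2*Y ↦ -2·1·0·1 = 0
  X**2*Z ↦ 1·1·1·2 = 2
  2*X*Y**2 ↦ 2·1·0·1 = 0
  3*X*Y*Z ↦ 3·1·0·2 = 0
  -X*Z**2 ↦ -1·1·1·4 = -4
  -3*Y**3 ↦ -3·1·0·1 = 0
  3*Y**2*Z ↦ 3·1·0·2 = 0
  -Y*Z**2 ↦ -1·1·0·4 = 0
  -Z**3 ↦ -1·1·1·8 = -8
Sum: F(1, 0, 2) = (-2) + (0) + (2) + (0) + (0) + (-4) + (0) + (0) + (0) + (-8) = -12.
Reducing mod 7: -12 ≡ 2 (mod 7).
Since F(a, b, c) ≡ 2 ≠ 0 (mod 7), P does NOT lie on the curve.


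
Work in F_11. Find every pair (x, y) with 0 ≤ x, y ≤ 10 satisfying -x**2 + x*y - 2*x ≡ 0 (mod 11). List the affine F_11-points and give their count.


Affine F_11-points: {(0, 0), (0, 1), (0, 2), (0, 3), (0, 4), (0, 5), (0, 6), (0, 7), (0, 8), (0, 9), (0, 10), (1, 3), (2, 4), (3, 5), (4, 6), (5, 7), (6, 8), (7, 9), (8, 10), (9, 0), (10, 1)}; count = 21.

For each of the 121 pairs (x, y) ∈ F_11², evaluate f(x, y) mod 11. Record the zeros.
  x = 0: [0↦0, 1↦0, 2↦0, 3↦0, 4↦0, 5↦0, 6↦0, 7↦0, 8↦0, 9↦0, 10↦0]  zeros at y ∈ {0, 1, 2, 3, 4, 5, 6, 7, 8, 9, 10}
  x = 1: [0↦8, 1↦9, 2↦10, 3↦0, 4↦1, 5↦2, 6↦3, 7↦4, 8↦5, 9↦6, 10↦7]  zeros at y ∈ {3}
  x = 2: [0↦3, 1↦5, 2↦7, 3↦9, 4↦0, 5↦2, 6↦4, 7↦6, 8↦8, 9↦10, 10↦1]  zeros at y ∈ {4}
  x = 3: [0↦7, 1↦10, 2↦2, 3↦5, 4↦8, 5↦0, 6↦3, 7↦6, 8↦9, 9↦1, 10↦4]  zeros at y ∈ {5}
  x = 4: [0↦9, 1↦2, 2↦6, 3↦10, 4↦3, 5↦7, 6↦0, 7↦4, 8↦8, 9↦1, 10↦5]  zeros at y ∈ {6}
  x = 5: [0↦9, 1↦3, 2↦8, 3↦2, 4↦7, 5↦1, 6↦6, 7↦0, 8↦5, 9↦10, 10↦4]  zeros at y ∈ {7}
  x = 6: [0↦7, 1↦2, 2↦8, 3↦3, 4↦9, 5↦4, 6↦10, 7↦5, 8↦0, 9↦6, 10↦1]  zeros at y ∈ {8}
  x = 7: [0↦3, 1↦10, 2↦6, 3↦2, 4↦9, 5↦5, 6↦1, 7↦8, 8↦4, 9↦0, 10↦7]  zeros at y ∈ {9}
  x = 8: [0↦8, 1↦5, 2↦2, 3↦10, 4↦7, 5↦4, 6↦1, 7↦9, 8↦6, 9↦3, 10↦0]  zeros at y ∈ {10}
  x = 9: [0↦0, 1↦9, 2↦7, 3↦5, 4↦3, 5↦1, 6↦10, 7↦8, 8↦6, 9↦4, 10↦2]  zeros at y ∈ {0}
  x = 10: [0↦1, 1↦0, 2↦10, 3↦9, 4↦8, 5↦7, 6↦6, 7↦5, 8↦4, 9↦3, 10↦2]  zeros at y ∈ {1}
Collecting zeros: affine points = {(0, 0), (0, 1), (0, 2), (0, 3), (0, 4), (0, 5), (0, 6), (0, 7), (0, 8), (0, 9), (0, 10), (1, 3), (2, 4), (3, 5), (4, 6), (5, 7), (6, 8), (7, 9), (8, 10), (9, 0), (10, 1)}.
Total count |C(F_11)_aff| = 21.


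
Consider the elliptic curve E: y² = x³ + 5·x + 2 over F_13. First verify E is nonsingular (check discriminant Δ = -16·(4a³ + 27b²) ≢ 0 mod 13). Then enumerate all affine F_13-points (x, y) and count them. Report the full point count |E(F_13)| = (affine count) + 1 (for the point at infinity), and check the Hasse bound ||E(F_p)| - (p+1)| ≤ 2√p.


Affine points = {(5, 3), (5, 10), (6, 1), (6, 12), (7, 4), (7, 9), (9, 3), (9, 10), (10, 5), (10, 8), (11, 6), (11, 7), (12, 3), (12, 10)}; affine count = 14; |E(F_13)| = 15.

Discriminant check: Δ ∝ 4a³ + 27b² = 4·5³ + 27·2² = 4·125 + 27·4 ≡ 10 (mod 13). Nonzero ⇒ E is nonsingular.
For each x ∈ F_13, compute rhs = x³ + 5·x + 2 mod 13, then count y ∈ F_13 with y² ≡ rhs.
  x = 0: rhs = 2, matching y values: none (0 points).
  x = 1: rhs = 8, matching y values: none (0 points).
  x = 2: rhs = 7, matching y values: none (0 points).
  x = 3: rhs = 5, matching y values: none (0 points).
  x = 4: rhs = 8, matching y values: none (0 points).
  x = 5: rhs = 9, matching y values: 3, 10 (2 points).
  x = 6: rhs = 1, matching y values: 1, 12 (2 points).
  x = 7: rhs = 3, matching y values: 4, 9 (2 points).
  x = 8: rhs = 8, matching y values: none (0 points).
  x = 9: rhs = 9, matching y values: 3, 10 (2 points).
  x = 10: rhs = 12, matching y values: 5, 8 (2 points).
  x = 11: rhs = 10, matching y values: 6, 7 (2 points).
  x = 12: rhs = 9, matching y values: 3, 10 (2 points).
Total affine count: 14.
Full point count |E(F_13)| = 14 + 1 = 15.
Hasse bound: |15 − (13+1)| = |1| = 1 ≤ 2√13 ≈ 7.2111 ✓.


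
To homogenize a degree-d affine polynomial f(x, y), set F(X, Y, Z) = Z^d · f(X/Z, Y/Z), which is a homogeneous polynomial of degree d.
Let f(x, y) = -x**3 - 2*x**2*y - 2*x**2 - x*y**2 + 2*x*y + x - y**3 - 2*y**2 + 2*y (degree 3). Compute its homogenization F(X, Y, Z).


F(X, Y, Z) = -X**3 - 2*X**2*Y - 2*X**2*Z - X*Y**2 + 2*X*Y*Z + X*Z**2 - Y**3 - 2*Y**2*Z + 2*Y*Z**2

deg(f) = 3.
Substitute x = X/Z, y = Y/Z into f, then multiply by Z^3.
  monomial -1·x^3·y^0 ↦ -1·X^3·Y^0·Z^0.
  monomial -2·x^2·y^1 ↦ -2·X^2·Y^1·Z^0.
  monomial -2·x^2·y^0 ↦ -2·X^2·Y^0·Z^1.
  monomial -1·x^1·y^2 ↦ -1·X^1·Y^2·Z^0.
  monomial 2·x^1·y^1 ↦ 2·X^1·Y^1·Z^1.
  monomial 1·x^1·y^0 ↦ 1·X^1·Y^0·Z^2.
  monomial -1·x^0·y^3 ↦ -1·X^0·Y^3·Z^0.
  monomial -2·x^0·y^2 ↦ -2·X^0·Y^2·Z^1.
  monomial 2·x^0·y^1 ↦ 2·X^0·Y^1·Z^2.
Collecting: F(X, Y, Z) = -X**3 - 2*X**2*Y - 2*X**2*Z - X*Y**2 + 2*X*Y*Z + X*Z**2 - Y**3 - 2*Y**2*Z + 2*Y*Z**2.


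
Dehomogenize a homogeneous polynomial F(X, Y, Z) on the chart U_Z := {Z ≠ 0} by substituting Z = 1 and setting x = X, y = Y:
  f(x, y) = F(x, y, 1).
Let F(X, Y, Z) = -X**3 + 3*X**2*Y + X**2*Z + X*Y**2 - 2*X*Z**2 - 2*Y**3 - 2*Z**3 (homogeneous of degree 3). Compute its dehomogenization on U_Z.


f(x, y) = -x**3 + 3*x**2*y + x**2 + x*y**2 - 2*x - 2*y**3 - 2

On U_Z we set Z = 1. Each monomial c·X^i·Y^j·Z^k in F becomes c·x^i·y^j·1^k = c·x^i·y^j.
Substituting Z = 1: F(X, Y, 1) = -x**3 + 3*x**2*y + x**2 + x*y**2 - 2*x - 2*y**3 - 2.
Note: deg(f) ≤ deg(F) = 3; strict inequality happens when F is divisible by Z (lost terms).


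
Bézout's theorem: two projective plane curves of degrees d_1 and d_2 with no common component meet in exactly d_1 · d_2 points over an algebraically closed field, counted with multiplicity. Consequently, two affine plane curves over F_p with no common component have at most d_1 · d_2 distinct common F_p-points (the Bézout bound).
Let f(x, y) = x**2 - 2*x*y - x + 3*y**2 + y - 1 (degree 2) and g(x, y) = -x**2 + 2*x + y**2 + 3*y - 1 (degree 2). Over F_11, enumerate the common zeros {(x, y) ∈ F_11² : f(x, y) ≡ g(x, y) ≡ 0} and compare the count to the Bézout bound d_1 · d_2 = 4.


Common zeros: ∅; count = 0; Bézout bound = 4.

deg(f) = 2, deg(g) = 2, so Bézout bound = 4.
Scan x ∈ F_11. For each x, list the y ∈ F_11 with f(x, y) ≡ 0 and those with g(x, y) ≡ 0 (mod 11); the common zeros in that column are the intersection.
  x = 0: f ≡ 0 at y ∈ ∅; g ≡ 0 at y ∈ ∅; common: ∅.
  x = 1: f ≡ 0 at y ∈ ∅; g ≡ 0 at y ∈ {0, 8}; common: ∅.
  x = 2: f ≡ 0 at y ∈ ∅; g ≡ 0 at y ∈ ∅; common: ∅.
  x = 3: f ≡ 0 at y ∈ {4, 5}; g ≡ 0 at y ∈ {1, 7}; common: ∅.
  x = 4: f ≡ 0 at y ∈ {0, 6}; g ≡ 0 at y ∈ {9, 10}; common: ∅.
  x = 5: f ≡ 0 at y ∈ ∅; g ≡ 0 at y ∈ ∅; common: ∅.
  x = 6: f ≡ 0 at y ∈ {4, 7}; g ≡ 0 at y ∈ ∅; common: ∅.
  x = 7: f ≡ 0 at y ∈ ∅; g ≡ 0 at y ∈ ∅; common: ∅.
  x = 8: f ≡ 0 at y ∈ {0, 5}; g ≡ 0 at y ∈ ∅; common: ∅.
  x = 9: f ≡ 0 at y ∈ {6, 7}; g ≡ 0 at y ∈ {9, 10}; common: ∅.
  x = 10: f ≡ 0 at y ∈ ∅; g ≡ 0 at y ∈ {1, 7}; common: ∅.
Collecting: common zeros = ∅, so the count is 0.
Comparison with the Bézout bound: 0 ≤ 4 = deg(f)·deg(g), as expected for curves with no common component (the affine F_11-count falls short of the bound because intersections may lie at infinity, over extension fields, or carry multiplicity).


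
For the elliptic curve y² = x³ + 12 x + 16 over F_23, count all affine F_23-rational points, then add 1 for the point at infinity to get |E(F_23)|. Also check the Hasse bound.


Affine points = {(0, 4), (0, 19), (1, 11), (1, 12), (2, 5), (2, 18), (4, 6), (4, 17), (7, 11), (7, 12), (8, 7), (8, 16), (9, 5), (9, 18), (10, 3), (10, 20), (12, 5), (12, 18), (13, 0), (15, 11), (15, 12), (16, 7), (16, 16), (17, 2), (17, 21), (22, 7), (22, 16)}; affine count = 27; |E(F_23)| = 28.

Discriminant check: Δ ∝ 4a³ + 27b² = 4·12³ + 27·16² = 4·1728 + 27·256 ≡ 1 (mod 23). Nonzero ⇒ E is nonsingular.
For each x ∈ F_23, compute rhs = x³ + 12·x + 16 mod 23, then count y ∈ F_23 with y² ≡ rhs.
  x = 0: rhs = 16, matching y values: 4, 19 (2 points).
  x = 1: rhs = 6, matching y values: 11, 12 (2 points).
  x = 2: rhs = 2, matching y values: 5, 18 (2 points).
  x = 3: rhs = 10, matching y values: none (0 points).
  x = 4: rhs = 13, matching y values: 6, 17 (2 points).
  x = 5: rhs = 17, matching y values: none (0 points).
  x = 6: rhs = 5, matching y values: none (0 points).
  x = 7: rhs = 6, matching y values: 11, 12 (2 points).
  x = 8: rhs = 3, matching y values: 7, 16 (2 points).
  x = 9: rhs = 2, matching y values: 5, 18 (2 points).
  x = 10: rhs = 9, matching y values: 3, 20 (2 points).
  x = 11: rhs = 7, matching y values: none (0 points).
  x = 12: rhs = 2, matching y values: 5, 18 (2 points).
  x = 13: rhs = 0, matching y values: 0 (1 points).
  x = 14: rhs = 7, matching y values: none (0 points).
  x = 15: rhs = 6, matching y values: 11, 12 (2 points).
  x = 16: rhs = 3, matching y values: 7, 16 (2 points).
  x = 17: rhs = 4, matching y values: 2, 21 (2 points).
  x = 18: rhs = 15, matching y values: none (0 points).
  x = 19: rhs = 19, matching y values: none (0 points).
  x = 20: rhs = 22, matching y values: none (0 points).
  x = 21: rhs = 7, matching y values: none (0 points).
  x = 22: rhs = 3, matching y values: 7, 16 (2 points).
Total affine count: 27.
Full point count |E(F_23)| = 27 + 1 = 28.
Hasse bound: |28 − (23+1)| = |4| = 4 ≤ 2√23 ≈ 9.5917 ✓.


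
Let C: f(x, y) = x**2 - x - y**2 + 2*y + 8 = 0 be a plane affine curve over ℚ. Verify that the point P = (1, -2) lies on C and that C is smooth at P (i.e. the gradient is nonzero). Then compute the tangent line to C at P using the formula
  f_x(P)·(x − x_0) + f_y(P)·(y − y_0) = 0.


Tangent line at P: x + 6*y + 11 = 0.

Step 1: f(1, -2) = 0, so P lies on C.
Step 2: partial derivatives
  f_x(x, y) = 2*x - 1, f_y(x, y) = 2 - 2*y.
  f_x(P) = 1, f_y(P) = 6 (gradient nonzero, so P is smooth).
Step 3: tangent line at P: 1·(x − 1) + 6·(y − -2) = 0.
Expanding: x + 6*y + 11 = 0.


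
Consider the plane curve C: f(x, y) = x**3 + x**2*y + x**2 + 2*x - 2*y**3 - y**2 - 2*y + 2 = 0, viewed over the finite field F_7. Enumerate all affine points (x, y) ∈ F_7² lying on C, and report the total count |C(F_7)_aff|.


Affine F_7-points: {(3, 5), (4, 2), (4, 6), (5, 1), (5, 3), (5, 6), (6, 0), (6, 5)}; count = 8.

For each of the 49 pairs (x, y) ∈ F_7², evaluate f(x, y) mod 7. Record the zeros.
  x = 0: [0↦2, 1↦4, 2↦6, 3↦3, 4↦4, 5↦4, 6↦5]  zeros at y ∈ ∅
  x = 1: [0↦6, 1↦2, 2↦5, 3↦3, 4↦5, 5↦6, 6↦1]  zeros at y ∈ ∅
  x = 2: [0↦4, 1↦3, 2↦2, 3↦3, 4↦1, 5↦5, 6↦3]  zeros at y ∈ ∅
  x = 3: [0↦2, 1↦6, 2↦3, 3↦2, 4↦5, 5↦0, 6↦3]  zeros at y ∈ {5}
  x = 4: [0↦6, 1↦3, 2↦0, 3↦6, 4↦2, 5↦4, 6↦0]  zeros at y ∈ {2, 6}
  x = 5: [0↦1, 1↦0, 2↦6, 3↦0, 4↦5, 5↦2, 6↦0]  zeros at y ∈ {1, 3, 6}
  x = 6: [0↦0, 1↦3, 2↦6, 3↦4, 4↦6, 5↦0, 6↦2]  zeros at y ∈ {0, 5}
Collecting zeros: affine points = {(3, 5), (4, 2), (4, 6), (5, 1), (5, 3), (5, 6), (6, 0), (6, 5)}.
Total count |C(F_7)_aff| = 8.


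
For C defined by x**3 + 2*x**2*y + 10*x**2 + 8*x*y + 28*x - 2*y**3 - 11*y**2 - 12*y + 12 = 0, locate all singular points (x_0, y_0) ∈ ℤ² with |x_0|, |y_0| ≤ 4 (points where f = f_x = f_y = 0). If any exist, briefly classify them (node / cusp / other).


Singular points: {(-2, -2)}; classification: cusp.

Compute partial derivatives:
  f_x = 3*x**2 + 4*x*y + 20*x + 8*y + 28.
  f_y = 2*x**2 + 8*x - 6*y**2 - 22*y - 12.
Scan x_0 ∈ {−4, ..., 4}. For each x_0, f_y(x_0, y) is a polynomial in y; find its integer roots y ∈ {−4, ..., 4}, then test f_x and f at those candidates.
  x = -4: f_y(-4, y) = -6*y**2 - 22*y - 12; vanishes at y ∈ {-3}. (-4, -3): f_x = 20 ≠ 0.
  x = -3: f_y(-3, y) = -6*y**2 - 22*y - 18; no integer root y with |y| ≤ 4.
  x = -2: f_y(-2, y) = -6*y**2 - 22*y - 20; vanishes at y ∈ {-2}. (-2, -2): f_x = 0, f = 0 — SINGULAR.
  x = -1: f_y(-1, y) = -6*y**2 - 22*y - 18; no integer root y with |y| ≤ 4.
  x = 0: f_y(0, y) = -6*y**2 - 22*y - 12; vanishes at y ∈ {-3}. (0, -3): f_x = 4 ≠ 0.
  x = 1: f_y(1, y) = -6*y**2 - 22*y - 2; no integer root y with |y| ≤ 4.
  x = 2: f_y(2, y) = -6*y**2 - 22*y + 12; no integer root y with |y| ≤ 4.
  x = 3: f_y(3, y) = -6*y**2 - 22*y + 30; no integer root y with |y| ≤ 4.
  x = 4: f_y(4, y) = -6*y**2 - 22*y + 52; no integer root y with |y| ≤ 4.
Only singular point on the grid: (-2, -2).
Classify: substitute x = -2 + u, y = -2 + v and expand: f = u**3 + 2*u**2*v - 2*v**3 + v**2.
No constant or linear terms (consistent with a singular point). Quadratic part: v**2. Cubic part: u**3 + 2*u**2*v - 2*v**3.
The quadratic part v**2 is a perfect square, so there is a single (double) tangent line v = 0, i.e. y = -2. Restricting the cubic part to that line (v = 0) leaves u**3 ≠ 0, so f is not divisible by v and the branch is v² ≈ -u**3 to lowest order — this is a cusp.
Classification: cusp.


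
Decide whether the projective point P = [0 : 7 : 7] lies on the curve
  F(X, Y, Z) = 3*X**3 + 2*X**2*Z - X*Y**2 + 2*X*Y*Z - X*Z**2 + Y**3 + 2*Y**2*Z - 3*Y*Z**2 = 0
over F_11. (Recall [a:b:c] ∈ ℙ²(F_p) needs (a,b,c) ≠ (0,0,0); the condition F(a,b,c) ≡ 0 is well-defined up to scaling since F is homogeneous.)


F(0,7,7) ≡ 0 (mod 11); P is on the curve.

Evaluate F(0, 7, 7) term-by-term (mod 11).
  3*X**3 ↦ 3·0·1·1 = 0
  2*X**2*Z ↦ 2·0·1·7 = 0
  -X*Y**2 ↦ -1·0·49·1 = 0
  2*X*Y*Z ↦ 2·0·7·7 = 0
  -X*Z**2 ↦ -1·0·1·49 = 0
  Y**3 ↦ 1·1·343·1 = 343
  2*Y**2*Z ↦ 2·1·49·7 = 686
  -3*Y*Z**2 ↦ -3·1·7·49 = -1029
Sum: F(0, 7, 7) = (0) + (0) + (0) + (0) + (0) + (343) + (686) + (-1029) = 0.
Reducing mod 11: 0 ≡ 0 (mod 11).
Since F(a, b, c) ≡ 0 (mod 11), P lies on the curve.


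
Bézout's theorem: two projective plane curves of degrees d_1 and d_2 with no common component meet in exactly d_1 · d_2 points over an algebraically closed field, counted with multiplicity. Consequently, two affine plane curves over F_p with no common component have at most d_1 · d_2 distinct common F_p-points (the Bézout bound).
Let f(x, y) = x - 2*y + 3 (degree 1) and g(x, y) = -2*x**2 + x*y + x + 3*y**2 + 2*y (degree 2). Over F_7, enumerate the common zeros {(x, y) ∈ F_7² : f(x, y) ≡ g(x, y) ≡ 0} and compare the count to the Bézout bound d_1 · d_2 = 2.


Common zeros: {(2, 6), (4, 0)}; count = 2; Bézout bound = 2.

deg(f) = 1, deg(g) = 2, so Bézout bound = 2.
Scan x ∈ F_7. For each x, list the y ∈ F_7 with f(x, y) ≡ 0 and those with g(x, y) ≡ 0 (mod 7); the common zeros in that column are the intersection.
  x = 0: f ≡ 0 at y ∈ {5}; g ≡ 0 at y ∈ {0, 4}; common: ∅.
  x = 1: f ≡ 0 at y ∈ {2}; g ≡ 0 at y ∈ {3}; common: ∅.
  x = 2: f ≡ 0 at y ∈ {6}; g ≡ 0 at y ∈ {2, 6}; common: {6}.
  x = 3: f ≡ 0 at y ∈ {3}; g ≡ 0 at y ∈ {1, 2}; common: ∅.
  x = 4: f ≡ 0 at y ∈ {0}; g ≡ 0 at y ∈ {0, 5}; common: {0}.
  x = 5: f ≡ 0 at y ∈ {4}; g ≡ 0 at y ∈ {1, 6}; common: ∅.
  x = 6: f ≡ 0 at y ∈ {1}; g ≡ 0 at y ∈ {4, 5}; common: ∅.
Collecting: common zeros = {(2, 6), (4, 0)}, so the count is 2.
Comparison with the Bézout bound: 2 ≤ 2 = deg(f)·deg(g), as expected for curves with no common component (the bound is attained).


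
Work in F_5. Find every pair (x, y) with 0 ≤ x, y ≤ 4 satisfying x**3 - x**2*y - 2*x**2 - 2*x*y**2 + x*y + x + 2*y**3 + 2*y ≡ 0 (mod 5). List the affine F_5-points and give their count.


Affine F_5-points: {(0, 0), (0, 2), (0, 3), (1, 0), (2, 1), (2, 3), (3, 3), (4, 1), (4, 2)}; count = 9.

For each of the 25 pairs (x, y) ∈ F_5², evaluate f(x, y) mod 5. Record the zeros.
  x = 0: [0↦0, 1↦4, 2↦0, 3↦0, 4↦1]  zeros at y ∈ {0, 2, 3}
  x = 1: [0↦0, 1↦2, 2↦2, 3↦2, 4↦4]  zeros at y ∈ {0}
  x = 2: [0↦2, 1↦0, 2↦2, 3↦0, 4↦1]  zeros at y ∈ {1, 3}
  x = 3: [0↦2, 1↦4, 2↦1, 3↦0, 4↦3]  zeros at y ∈ {3}
  x = 4: [0↦1, 1↦0, 2↦0, 3↦3, 4↦1]  zeros at y ∈ {1, 2}
Collecting zeros: affine points = {(0, 0), (0, 2), (0, 3), (1, 0), (2, 1), (2, 3), (3, 3), (4, 1), (4, 2)}.
Total count |C(F_5)_aff| = 9.


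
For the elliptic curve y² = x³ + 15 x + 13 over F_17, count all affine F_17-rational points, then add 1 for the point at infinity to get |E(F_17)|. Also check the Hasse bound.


Affine points = {(0, 8), (0, 9), (2, 0), (3, 0), (4, 1), (4, 16), (5, 3), (5, 14), (6, 8), (6, 9), (7, 6), (7, 11), (8, 4), (8, 13), (11, 8), (11, 9), (12, 0), (13, 5), (13, 12), (14, 3), (14, 14), (15, 3), (15, 14)}; affine count = 23; |E(F_17)| = 24.

Discriminant check: Δ ∝ 4a³ + 27b² = 4·15³ + 27·13² = 4·3375 + 27·169 ≡ 9 (mod 17). Nonzero ⇒ E is nonsingular.
For each x ∈ F_17, compute rhs = x³ + 15·x + 13 mod 17, then count y ∈ F_17 with y² ≡ rhs.
  x = 0: rhs = 13, matching y values: 8, 9 (2 points).
  x = 1: rhs = 12, matching y values: none (0 points).
  x = 2: rhs = 0, matching y values: 0 (1 points).
  x = 3: rhs = 0, matching y values: 0 (1 points).
  x = 4: rhs = 1, matching y values: 1, 16 (2 points).
  x = 5: rhs = 9, matching y values: 3, 14 (2 points).
  x = 6: rhs = 13, matching y values: 8, 9 (2 points).
  x = 7: rhs = 2, matching y values: 6, 11 (2 points).
  x = 8: rhs = 16, matching y values: 4, 13 (2 points).
  x = 9: rhs = 10, matching y values: none (0 points).
  x = 10: rhs = 7, matching y values: none (0 points).
  x = 11: rhs = 13, matching y values: 8, 9 (2 points).
  x = 12: rhs = 0, matching y values: 0 (1 points).
  x = 13: rhs = 8, matching y values: 5, 12 (2 points).
  x = 14: rhs = 9, matching y values: 3, 14 (2 points).
  x = 15: rhs = 9, matching y values: 3, 14 (2 points).
  x = 16: rhs = 14, matching y values: none (0 points).
Total affine count: 23.
Full point count |E(F_17)| = 23 + 1 = 24.
Hasse bound: |24 − (17+1)| = |6| = 6 ≤ 2√17 ≈ 8.2462 ✓.


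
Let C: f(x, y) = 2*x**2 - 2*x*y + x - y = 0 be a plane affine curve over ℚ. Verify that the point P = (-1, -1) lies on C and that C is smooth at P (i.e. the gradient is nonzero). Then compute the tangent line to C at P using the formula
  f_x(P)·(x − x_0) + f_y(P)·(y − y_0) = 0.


Tangent line at P: -x + y = 0.

Step 1: f(-1, -1) = 0, so P lies on C.
Step 2: partial derivatives
  f_x(x, y) = 4*x - 2*y + 1, f_y(x, y) = -2*x - 1.
  f_x(P) = -1, f_y(P) = 1 (gradient nonzero, so P is smooth).
Step 3: tangent line at P: -1·(x − -1) + 1·(y − -1) = 0.
Expanding: -x + y = 0.


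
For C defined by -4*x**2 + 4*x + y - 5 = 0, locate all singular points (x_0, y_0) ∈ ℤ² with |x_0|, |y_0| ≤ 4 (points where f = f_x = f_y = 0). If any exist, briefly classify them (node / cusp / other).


No singular points in the scanned grid; C is smooth there.

Compute partial derivatives:
  f_x = 4 - 8*x.
  f_y = 1.
f_y = 1 is a nonzero constant, so f_y never vanishes: no point (x, y) can satisfy f = f_x = f_y = 0. In particular no (x, y) ∈ {−4, ..., 4}² is singular; the curve is smooth.


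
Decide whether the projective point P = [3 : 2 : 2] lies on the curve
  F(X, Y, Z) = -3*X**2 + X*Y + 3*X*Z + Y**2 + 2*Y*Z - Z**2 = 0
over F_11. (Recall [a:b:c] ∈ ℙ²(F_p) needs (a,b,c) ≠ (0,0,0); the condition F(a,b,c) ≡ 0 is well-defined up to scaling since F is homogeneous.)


F(3,2,2) ≡ 5 (mod 11); P is NOT on the curve.

Evaluate F(3, 2, 2) term-by-term (mod 11).
  -3*X**2 ↦ -3·9·1·1 = -27
  X*Y ↦ 1·3·2·1 = 6
  3*X*Z ↦ 3·3·1·2 = 18
  Y**2 ↦ 1·1·4·1 = 4
  2*Y*Z ↦ 2·1·2·2 = 8
  -Z**2 ↦ -1·1·1·4 = -4
Sum: F(3, 2, 2) = (-27) + (6) + (18) + (4) + (8) + (-4) = 5.
Reducing mod 11: 5 ≡ 5 (mod 11).
Since F(a, b, c) ≡ 5 ≠ 0 (mod 11), P does NOT lie on the curve.


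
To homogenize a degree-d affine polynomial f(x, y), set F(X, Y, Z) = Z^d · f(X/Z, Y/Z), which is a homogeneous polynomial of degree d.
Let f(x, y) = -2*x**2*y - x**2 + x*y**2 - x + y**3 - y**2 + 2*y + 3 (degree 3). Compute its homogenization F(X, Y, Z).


F(X, Y, Z) = -2*X**2*Y - X**2*Z + X*Y**2 - X*Z**2 + Y**3 - Y**2*Z + 2*Y*Z**2 + 3*Z**3

deg(f) = 3.
Substitute x = X/Z, y = Y/Z into f, then multiply by Z^3.
  monomial -2·x^2·y^1 ↦ -2·X^2·Y^1·Z^0.
  monomial -1·x^2·y^0 ↦ -1·X^2·Y^0·Z^1.
  monomial 1·x^1·y^2 ↦ 1·X^1·Y^2·Z^0.
  monomial -1·x^1·y^0 ↦ -1·X^1·Y^0·Z^2.
  monomial 1·x^0·y^3 ↦ 1·X^0·Y^3·Z^0.
  monomial -1·x^0·y^2 ↦ -1·X^0·Y^2·Z^1.
  monomial 2·x^0·y^1 ↦ 2·X^0·Y^1·Z^2.
  monomial 3·x^0·y^0 ↦ 3·X^0·Y^0·Z^3.
Collecting: F(X, Y, Z) = -2*X**2*Y - X**2*Z + X*Y**2 - X*Z**2 + Y**3 - Y**2*Z + 2*Y*Z**2 + 3*Z**3.


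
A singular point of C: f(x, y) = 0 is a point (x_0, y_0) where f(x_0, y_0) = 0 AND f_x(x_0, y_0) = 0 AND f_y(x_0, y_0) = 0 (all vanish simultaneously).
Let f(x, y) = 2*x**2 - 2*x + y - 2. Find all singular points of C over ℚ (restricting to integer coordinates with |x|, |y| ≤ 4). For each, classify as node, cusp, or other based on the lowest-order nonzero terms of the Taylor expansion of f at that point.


No singular points in the scanned grid; C is smooth there.

Compute partial derivatives:
  f_x = 4*x - 2.
  f_y = 1.
f_y = 1 is a nonzero constant, so f_y never vanishes: no point (x, y) can satisfy f = f_x = f_y = 0. In particular no (x, y) ∈ {−4, ..., 4}² is singular; the curve is smooth.
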